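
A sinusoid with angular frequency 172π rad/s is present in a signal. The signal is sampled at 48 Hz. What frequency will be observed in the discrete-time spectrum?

ω = 172π rad/s → f = ω/(2π) = 86 Hz.
86 Hz mod fs = 38 Hz.
38 Hz > fs/2 = 24 Hz, folds to fs − 38 Hz = 10 Hz.

10 Hz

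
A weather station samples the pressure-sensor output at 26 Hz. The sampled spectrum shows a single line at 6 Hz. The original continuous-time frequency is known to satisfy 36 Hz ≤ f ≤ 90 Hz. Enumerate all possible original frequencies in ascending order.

Frequencies that alias to 6 Hz are k·fs ± 6 Hz for integer k ≥ 0.
k=0: 6 Hz.
k=1: 20 Hz, 32 Hz.
k=2: 46 Hz, 58 Hz.
k=3: 72 Hz, 84 Hz.
k=4: 98 Hz, 110 Hz.
Within [36 Hz, 90 Hz]: 46 Hz, 58 Hz, 72 Hz, 84 Hz.

46 Hz, 58 Hz, 72 Hz, 84 Hz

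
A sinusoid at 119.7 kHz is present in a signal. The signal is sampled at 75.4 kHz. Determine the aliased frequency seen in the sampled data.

31.1 kHz

119.7 kHz mod fs = 44.3 kHz.
44.3 kHz > fs/2 = 37.7 kHz, folds to fs − 44.3 kHz = 31.1 kHz.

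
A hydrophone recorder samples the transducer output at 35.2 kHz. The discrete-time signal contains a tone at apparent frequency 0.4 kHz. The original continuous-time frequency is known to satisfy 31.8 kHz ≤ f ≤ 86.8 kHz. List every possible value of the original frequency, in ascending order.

34.8 kHz, 35.6 kHz, 70 kHz, 70.8 kHz

Frequencies that alias to 0.4 kHz are k·fs ± 0.4 kHz for integer k ≥ 0.
k=0: 0.4 kHz.
k=1: 34.8 kHz, 35.6 kHz.
k=2: 70 kHz, 70.8 kHz.
k=3: 105.2 kHz, 106 kHz.
Within [31.8 kHz, 86.8 kHz]: 34.8 kHz, 35.6 kHz, 70 kHz, 70.8 kHz.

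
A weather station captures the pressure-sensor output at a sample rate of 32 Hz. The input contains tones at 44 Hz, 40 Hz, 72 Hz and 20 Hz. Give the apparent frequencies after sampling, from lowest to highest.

8 Hz, 12 Hz

fs/2 = 16 Hz.
44 Hz mod fs = 12 Hz.
12 Hz ≤ fs/2 = 16 Hz, appears at 12 Hz.
40 Hz mod fs = 8 Hz.
8 Hz ≤ fs/2 = 16 Hz, appears at 8 Hz.
72 Hz mod fs = 8 Hz.
8 Hz ≤ fs/2 = 16 Hz, appears at 8 Hz.
20 Hz > fs/2 = 16 Hz, folds to fs − 20 Hz = 12 Hz.
Distinct values: {8 Hz, 12 Hz}.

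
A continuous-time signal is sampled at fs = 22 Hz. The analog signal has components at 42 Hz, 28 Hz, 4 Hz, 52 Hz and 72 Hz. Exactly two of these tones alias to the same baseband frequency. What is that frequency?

fs/2 = 11 Hz.
42 Hz mod fs = 20 Hz.
20 Hz > fs/2 = 11 Hz, folds to fs − 20 Hz = 2 Hz.
28 Hz mod fs = 6 Hz.
6 Hz ≤ fs/2 = 11 Hz, appears at 6 Hz.
4 Hz ≤ fs/2 = 11 Hz, passes unchanged.
52 Hz mod fs = 8 Hz.
8 Hz ≤ fs/2 = 11 Hz, appears at 8 Hz.
72 Hz mod fs = 6 Hz.
6 Hz ≤ fs/2 = 11 Hz, appears at 6 Hz.
28 Hz and 72 Hz both map to 6 Hz.

6 Hz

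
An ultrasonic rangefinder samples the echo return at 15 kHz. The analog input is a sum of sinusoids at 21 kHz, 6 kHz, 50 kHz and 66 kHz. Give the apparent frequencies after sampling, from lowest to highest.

5 kHz, 6 kHz

fs/2 = 7.5 kHz.
21 kHz mod fs = 6 kHz.
6 kHz ≤ fs/2 = 7.5 kHz, appears at 6 kHz.
6 kHz ≤ fs/2 = 7.5 kHz, passes unchanged.
50 kHz mod fs = 5 kHz.
5 kHz ≤ fs/2 = 7.5 kHz, appears at 5 kHz.
66 kHz mod fs = 6 kHz.
6 kHz ≤ fs/2 = 7.5 kHz, appears at 6 kHz.
Distinct values: {5 kHz, 6 kHz}.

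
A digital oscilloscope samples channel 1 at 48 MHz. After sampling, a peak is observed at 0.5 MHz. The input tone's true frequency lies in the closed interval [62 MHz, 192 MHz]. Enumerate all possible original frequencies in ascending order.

95.5 MHz, 96.5 MHz, 143.5 MHz, 144.5 MHz, 191.5 MHz

Frequencies that alias to 0.5 MHz are k·fs ± 0.5 MHz for integer k ≥ 0.
k=0: 0.5 MHz.
k=1: 47.5 MHz, 48.5 MHz.
k=2: 95.5 MHz, 96.5 MHz.
k=3: 143.5 MHz, 144.5 MHz.
k=4: 191.5 MHz, 192.5 MHz.
k=5: 239.5 MHz, 240.5 MHz.
Within [62 MHz, 192 MHz]: 95.5 MHz, 96.5 MHz, 143.5 MHz, 144.5 MHz, 191.5 MHz.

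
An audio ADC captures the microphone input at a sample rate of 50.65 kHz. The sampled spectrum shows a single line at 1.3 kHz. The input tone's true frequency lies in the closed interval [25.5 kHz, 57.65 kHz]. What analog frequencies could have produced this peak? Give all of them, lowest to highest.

Frequencies that alias to 1.3 kHz are k·fs ± 1.3 kHz for integer k ≥ 0.
k=0: 1.3 kHz.
k=1: 49.35 kHz, 51.95 kHz.
k=2: 100 kHz, 102.6 kHz.
Within [25.5 kHz, 57.65 kHz]: 49.35 kHz, 51.95 kHz.

49.35 kHz, 51.95 kHz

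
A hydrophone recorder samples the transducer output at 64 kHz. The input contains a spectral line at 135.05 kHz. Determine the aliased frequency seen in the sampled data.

7.05 kHz

135.05 kHz mod fs = 7.05 kHz.
7.05 kHz ≤ fs/2 = 32 kHz, appears at 7.05 kHz.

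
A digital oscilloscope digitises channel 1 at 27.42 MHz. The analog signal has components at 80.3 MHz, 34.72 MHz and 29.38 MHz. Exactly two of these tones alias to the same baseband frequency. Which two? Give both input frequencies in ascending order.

29.38 MHz, 80.3 MHz

fs/2 = 13.71 MHz.
80.3 MHz mod fs = 25.46 MHz.
25.46 MHz > fs/2 = 13.71 MHz, folds to fs − 25.46 MHz = 1.96 MHz.
34.72 MHz mod fs = 7.3 MHz.
7.3 MHz ≤ fs/2 = 13.71 MHz, appears at 7.3 MHz.
29.38 MHz mod fs = 1.96 MHz.
1.96 MHz ≤ fs/2 = 13.71 MHz, appears at 1.96 MHz.
29.38 MHz and 80.3 MHz both map to 1.96 MHz.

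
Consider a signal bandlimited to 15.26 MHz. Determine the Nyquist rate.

30.52 MHz

Nyquist rate = 2 × 15.26 MHz = 30.52 MHz.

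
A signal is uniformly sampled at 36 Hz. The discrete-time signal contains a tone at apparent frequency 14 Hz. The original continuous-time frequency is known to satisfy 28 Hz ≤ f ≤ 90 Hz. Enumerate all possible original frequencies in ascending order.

Frequencies that alias to 14 Hz are k·fs ± 14 Hz for integer k ≥ 0.
k=0: 14 Hz.
k=1: 22 Hz, 50 Hz.
k=2: 58 Hz, 86 Hz.
k=3: 94 Hz, 122 Hz.
Within [28 Hz, 90 Hz]: 50 Hz, 58 Hz, 86 Hz.

50 Hz, 58 Hz, 86 Hz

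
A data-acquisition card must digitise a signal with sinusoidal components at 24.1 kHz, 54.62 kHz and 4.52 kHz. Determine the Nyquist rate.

109.24 kHz

Highest-frequency component: 54.62 kHz.
Nyquist rate = 2 × 54.62 kHz = 109.24 kHz.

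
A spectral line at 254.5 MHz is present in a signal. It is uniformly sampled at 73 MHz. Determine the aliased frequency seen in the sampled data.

254.5 MHz mod fs = 35.5 MHz.
35.5 MHz ≤ fs/2 = 36.5 MHz, appears at 35.5 MHz.

35.5 MHz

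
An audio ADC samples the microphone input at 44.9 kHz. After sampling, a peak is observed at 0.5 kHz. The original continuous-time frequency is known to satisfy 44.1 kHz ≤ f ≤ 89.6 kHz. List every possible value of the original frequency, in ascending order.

44.4 kHz, 45.4 kHz, 89.3 kHz

Frequencies that alias to 0.5 kHz are k·fs ± 0.5 kHz for integer k ≥ 0.
k=0: 0.5 kHz.
k=1: 44.4 kHz, 45.4 kHz.
k=2: 89.3 kHz, 90.3 kHz.
k=3: 134.2 kHz, 135.2 kHz.
Within [44.1 kHz, 89.6 kHz]: 44.4 kHz, 45.4 kHz, 89.3 kHz.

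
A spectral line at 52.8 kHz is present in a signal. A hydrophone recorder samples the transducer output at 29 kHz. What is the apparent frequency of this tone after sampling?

5.2 kHz

52.8 kHz mod fs = 23.8 kHz.
23.8 kHz > fs/2 = 14.5 kHz, folds to fs − 23.8 kHz = 5.2 kHz.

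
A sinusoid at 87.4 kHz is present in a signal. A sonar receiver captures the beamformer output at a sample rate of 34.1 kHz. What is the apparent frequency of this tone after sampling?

14.9 kHz

87.4 kHz mod fs = 19.2 kHz.
19.2 kHz > fs/2 = 17.05 kHz, folds to fs − 19.2 kHz = 14.9 kHz.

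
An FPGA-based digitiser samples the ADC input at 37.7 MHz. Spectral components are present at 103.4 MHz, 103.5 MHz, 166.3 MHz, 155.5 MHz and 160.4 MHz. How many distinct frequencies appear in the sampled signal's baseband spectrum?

4

fs/2 = 18.85 MHz.
103.4 MHz mod fs = 28 MHz.
28 MHz > fs/2 = 18.85 MHz, folds to fs − 28 MHz = 9.7 MHz.
103.5 MHz mod fs = 28.1 MHz.
28.1 MHz > fs/2 = 18.85 MHz, folds to fs − 28.1 MHz = 9.6 MHz.
166.3 MHz mod fs = 15.5 MHz.
15.5 MHz ≤ fs/2 = 18.85 MHz, appears at 15.5 MHz.
155.5 MHz mod fs = 4.7 MHz.
4.7 MHz ≤ fs/2 = 18.85 MHz, appears at 4.7 MHz.
160.4 MHz mod fs = 9.6 MHz.
9.6 MHz ≤ fs/2 = 18.85 MHz, appears at 9.6 MHz.
Distinct values: {4.7 MHz, 9.6 MHz, 9.7 MHz, 15.5 MHz} → 4.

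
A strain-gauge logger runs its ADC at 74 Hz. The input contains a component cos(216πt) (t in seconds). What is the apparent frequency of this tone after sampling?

34 Hz

ω = 216π rad/s → f = ω/(2π) = 108 Hz.
108 Hz mod fs = 34 Hz.
34 Hz ≤ fs/2 = 37 Hz, appears at 34 Hz.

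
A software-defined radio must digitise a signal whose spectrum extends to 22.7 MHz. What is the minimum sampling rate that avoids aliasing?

Nyquist rate = 2 × 22.7 MHz = 45.4 MHz.

45.4 MHz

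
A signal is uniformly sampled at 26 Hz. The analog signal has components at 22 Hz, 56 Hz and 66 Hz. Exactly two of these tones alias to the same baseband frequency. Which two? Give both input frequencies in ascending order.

22 Hz, 56 Hz

fs/2 = 13 Hz.
22 Hz > fs/2 = 13 Hz, folds to fs − 22 Hz = 4 Hz.
56 Hz mod fs = 4 Hz.
4 Hz ≤ fs/2 = 13 Hz, appears at 4 Hz.
66 Hz mod fs = 14 Hz.
14 Hz > fs/2 = 13 Hz, folds to fs − 14 Hz = 12 Hz.
22 Hz and 56 Hz both map to 4 Hz.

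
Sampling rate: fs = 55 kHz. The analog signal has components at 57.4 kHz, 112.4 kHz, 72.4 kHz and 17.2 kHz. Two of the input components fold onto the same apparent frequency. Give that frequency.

fs/2 = 27.5 kHz.
57.4 kHz mod fs = 2.4 kHz.
2.4 kHz ≤ fs/2 = 27.5 kHz, appears at 2.4 kHz.
112.4 kHz mod fs = 2.4 kHz.
2.4 kHz ≤ fs/2 = 27.5 kHz, appears at 2.4 kHz.
72.4 kHz mod fs = 17.4 kHz.
17.4 kHz ≤ fs/2 = 27.5 kHz, appears at 17.4 kHz.
17.2 kHz ≤ fs/2 = 27.5 kHz, passes unchanged.
57.4 kHz and 112.4 kHz both map to 2.4 kHz.

2.4 kHz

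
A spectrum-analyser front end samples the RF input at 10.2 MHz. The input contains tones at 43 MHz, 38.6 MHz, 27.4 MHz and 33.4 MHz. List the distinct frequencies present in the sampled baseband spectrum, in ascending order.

2.2 MHz, 2.8 MHz, 3.2 MHz

fs/2 = 5.1 MHz.
43 MHz mod fs = 2.2 MHz.
2.2 MHz ≤ fs/2 = 5.1 MHz, appears at 2.2 MHz.
38.6 MHz mod fs = 8 MHz.
8 MHz > fs/2 = 5.1 MHz, folds to fs − 8 MHz = 2.2 MHz.
27.4 MHz mod fs = 7 MHz.
7 MHz > fs/2 = 5.1 MHz, folds to fs − 7 MHz = 3.2 MHz.
33.4 MHz mod fs = 2.8 MHz.
2.8 MHz ≤ fs/2 = 5.1 MHz, appears at 2.8 MHz.
Distinct values: {2.2 MHz, 2.8 MHz, 3.2 MHz}.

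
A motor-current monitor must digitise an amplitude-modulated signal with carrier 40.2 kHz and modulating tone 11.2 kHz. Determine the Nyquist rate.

102.8 kHz

AM sidebands sit at fc ± fm = 29 kHz and 51.4 kHz.
Highest-frequency component: 51.4 kHz.
Nyquist rate = 2 × 51.4 kHz = 102.8 kHz.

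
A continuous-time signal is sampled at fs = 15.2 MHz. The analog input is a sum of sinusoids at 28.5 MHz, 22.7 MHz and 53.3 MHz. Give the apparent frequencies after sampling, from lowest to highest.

fs/2 = 7.6 MHz.
28.5 MHz mod fs = 13.3 MHz.
13.3 MHz > fs/2 = 7.6 MHz, folds to fs − 13.3 MHz = 1.9 MHz.
22.7 MHz mod fs = 7.5 MHz.
7.5 MHz ≤ fs/2 = 7.6 MHz, appears at 7.5 MHz.
53.3 MHz mod fs = 7.7 MHz.
7.7 MHz > fs/2 = 7.6 MHz, folds to fs − 7.7 MHz = 7.5 MHz.
Distinct values: {1.9 MHz, 7.5 MHz}.

1.9 MHz, 7.5 MHz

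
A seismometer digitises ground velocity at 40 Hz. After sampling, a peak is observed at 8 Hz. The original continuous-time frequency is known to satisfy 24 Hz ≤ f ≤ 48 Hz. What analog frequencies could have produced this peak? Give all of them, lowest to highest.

Frequencies that alias to 8 Hz are k·fs ± 8 Hz for integer k ≥ 0.
k=0: 8 Hz.
k=1: 32 Hz, 48 Hz.
k=2: 72 Hz, 88 Hz.
Within [24 Hz, 48 Hz]: 32 Hz, 48 Hz.

32 Hz, 48 Hz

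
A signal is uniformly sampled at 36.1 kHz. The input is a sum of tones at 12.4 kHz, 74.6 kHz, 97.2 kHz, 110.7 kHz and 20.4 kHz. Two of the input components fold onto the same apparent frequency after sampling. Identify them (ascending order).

74.6 kHz, 110.7 kHz

fs/2 = 18.05 kHz.
12.4 kHz ≤ fs/2 = 18.05 kHz, passes unchanged.
74.6 kHz mod fs = 2.4 kHz.
2.4 kHz ≤ fs/2 = 18.05 kHz, appears at 2.4 kHz.
97.2 kHz mod fs = 25 kHz.
25 kHz > fs/2 = 18.05 kHz, folds to fs − 25 kHz = 11.1 kHz.
110.7 kHz mod fs = 2.4 kHz.
2.4 kHz ≤ fs/2 = 18.05 kHz, appears at 2.4 kHz.
20.4 kHz > fs/2 = 18.05 kHz, folds to fs − 20.4 kHz = 15.7 kHz.
74.6 kHz and 110.7 kHz both map to 2.4 kHz.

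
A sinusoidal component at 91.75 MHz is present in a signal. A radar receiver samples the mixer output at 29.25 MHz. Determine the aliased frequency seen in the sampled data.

91.75 MHz mod fs = 4 MHz.
4 MHz ≤ fs/2 = 14.625 MHz, appears at 4 MHz.

4 MHz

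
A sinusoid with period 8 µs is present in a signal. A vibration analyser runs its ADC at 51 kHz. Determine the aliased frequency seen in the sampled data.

23 kHz

T = 8 µs → f = 1/T = 125 kHz.
125 kHz mod fs = 23 kHz.
23 kHz ≤ fs/2 = 25.5 kHz, appears at 23 kHz.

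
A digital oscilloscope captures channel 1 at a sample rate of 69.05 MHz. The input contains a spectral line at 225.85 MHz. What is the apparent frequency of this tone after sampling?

225.85 MHz mod fs = 18.7 MHz.
18.7 MHz ≤ fs/2 = 34.525 MHz, appears at 18.7 MHz.

18.7 MHz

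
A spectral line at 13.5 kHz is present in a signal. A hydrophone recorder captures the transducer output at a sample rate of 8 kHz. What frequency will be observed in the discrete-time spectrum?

13.5 kHz mod fs = 5.5 kHz.
5.5 kHz > fs/2 = 4 kHz, folds to fs − 5.5 kHz = 2.5 kHz.

2.5 kHz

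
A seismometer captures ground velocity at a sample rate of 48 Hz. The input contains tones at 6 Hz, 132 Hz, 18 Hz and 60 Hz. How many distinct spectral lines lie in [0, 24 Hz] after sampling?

3

fs/2 = 24 Hz.
6 Hz ≤ fs/2 = 24 Hz, passes unchanged.
132 Hz mod fs = 36 Hz.
36 Hz > fs/2 = 24 Hz, folds to fs − 36 Hz = 12 Hz.
18 Hz ≤ fs/2 = 24 Hz, passes unchanged.
60 Hz mod fs = 12 Hz.
12 Hz ≤ fs/2 = 24 Hz, appears at 12 Hz.
Distinct values: {6 Hz, 12 Hz, 18 Hz} → 3.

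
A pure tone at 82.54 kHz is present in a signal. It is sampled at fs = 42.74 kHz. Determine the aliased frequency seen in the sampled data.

82.54 kHz mod fs = 39.8 kHz.
39.8 kHz > fs/2 = 21.37 kHz, folds to fs − 39.8 kHz = 2.94 kHz.

2.94 kHz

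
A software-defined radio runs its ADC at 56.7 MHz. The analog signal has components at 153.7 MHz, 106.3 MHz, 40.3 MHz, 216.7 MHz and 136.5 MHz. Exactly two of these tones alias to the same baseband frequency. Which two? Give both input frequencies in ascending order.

40.3 MHz, 153.7 MHz

fs/2 = 28.35 MHz.
153.7 MHz mod fs = 40.3 MHz.
40.3 MHz > fs/2 = 28.35 MHz, folds to fs − 40.3 MHz = 16.4 MHz.
106.3 MHz mod fs = 49.6 MHz.
49.6 MHz > fs/2 = 28.35 MHz, folds to fs − 49.6 MHz = 7.1 MHz.
40.3 MHz > fs/2 = 28.35 MHz, folds to fs − 40.3 MHz = 16.4 MHz.
216.7 MHz mod fs = 46.6 MHz.
46.6 MHz > fs/2 = 28.35 MHz, folds to fs − 46.6 MHz = 10.1 MHz.
136.5 MHz mod fs = 23.1 MHz.
23.1 MHz ≤ fs/2 = 28.35 MHz, appears at 23.1 MHz.
40.3 MHz and 153.7 MHz both map to 16.4 MHz.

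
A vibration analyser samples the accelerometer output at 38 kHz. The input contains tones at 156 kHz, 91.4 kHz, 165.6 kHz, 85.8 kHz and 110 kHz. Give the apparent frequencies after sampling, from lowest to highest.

4 kHz, 9.8 kHz, 13.6 kHz, 15.4 kHz

fs/2 = 19 kHz.
156 kHz mod fs = 4 kHz.
4 kHz ≤ fs/2 = 19 kHz, appears at 4 kHz.
91.4 kHz mod fs = 15.4 kHz.
15.4 kHz ≤ fs/2 = 19 kHz, appears at 15.4 kHz.
165.6 kHz mod fs = 13.6 kHz.
13.6 kHz ≤ fs/2 = 19 kHz, appears at 13.6 kHz.
85.8 kHz mod fs = 9.8 kHz.
9.8 kHz ≤ fs/2 = 19 kHz, appears at 9.8 kHz.
110 kHz mod fs = 34 kHz.
34 kHz > fs/2 = 19 kHz, folds to fs − 34 kHz = 4 kHz.
Distinct values: {4 kHz, 9.8 kHz, 13.6 kHz, 15.4 kHz}.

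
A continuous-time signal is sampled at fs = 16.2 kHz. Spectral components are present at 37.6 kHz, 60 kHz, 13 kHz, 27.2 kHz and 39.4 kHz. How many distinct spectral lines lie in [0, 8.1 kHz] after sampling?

fs/2 = 8.1 kHz.
37.6 kHz mod fs = 5.2 kHz.
5.2 kHz ≤ fs/2 = 8.1 kHz, appears at 5.2 kHz.
60 kHz mod fs = 11.4 kHz.
11.4 kHz > fs/2 = 8.1 kHz, folds to fs − 11.4 kHz = 4.8 kHz.
13 kHz > fs/2 = 8.1 kHz, folds to fs − 13 kHz = 3.2 kHz.
27.2 kHz mod fs = 11 kHz.
11 kHz > fs/2 = 8.1 kHz, folds to fs − 11 kHz = 5.2 kHz.
39.4 kHz mod fs = 7 kHz.
7 kHz ≤ fs/2 = 8.1 kHz, appears at 7 kHz.
Distinct values: {3.2 kHz, 4.8 kHz, 5.2 kHz, 7 kHz} → 4.

4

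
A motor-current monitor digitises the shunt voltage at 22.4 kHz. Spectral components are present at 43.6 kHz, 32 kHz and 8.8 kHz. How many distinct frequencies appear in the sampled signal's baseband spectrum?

3

fs/2 = 11.2 kHz.
43.6 kHz mod fs = 21.2 kHz.
21.2 kHz > fs/2 = 11.2 kHz, folds to fs − 21.2 kHz = 1.2 kHz.
32 kHz mod fs = 9.6 kHz.
9.6 kHz ≤ fs/2 = 11.2 kHz, appears at 9.6 kHz.
8.8 kHz ≤ fs/2 = 11.2 kHz, passes unchanged.
Distinct values: {1.2 kHz, 8.8 kHz, 9.6 kHz} → 3.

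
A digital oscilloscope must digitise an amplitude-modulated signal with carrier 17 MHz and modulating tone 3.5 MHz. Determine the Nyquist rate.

41 MHz

AM sidebands sit at fc ± fm = 13.5 MHz and 20.5 MHz.
Highest-frequency component: 20.5 MHz.
Nyquist rate = 2 × 20.5 MHz = 41 MHz.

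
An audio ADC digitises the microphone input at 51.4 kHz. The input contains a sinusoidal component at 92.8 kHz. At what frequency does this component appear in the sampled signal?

92.8 kHz mod fs = 41.4 kHz.
41.4 kHz > fs/2 = 25.7 kHz, folds to fs − 41.4 kHz = 10 kHz.

10 kHz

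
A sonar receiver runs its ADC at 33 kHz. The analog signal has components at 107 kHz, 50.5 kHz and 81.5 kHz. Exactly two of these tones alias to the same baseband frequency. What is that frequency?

15.5 kHz

fs/2 = 16.5 kHz.
107 kHz mod fs = 8 kHz.
8 kHz ≤ fs/2 = 16.5 kHz, appears at 8 kHz.
50.5 kHz mod fs = 17.5 kHz.
17.5 kHz > fs/2 = 16.5 kHz, folds to fs − 17.5 kHz = 15.5 kHz.
81.5 kHz mod fs = 15.5 kHz.
15.5 kHz ≤ fs/2 = 16.5 kHz, appears at 15.5 kHz.
50.5 kHz and 81.5 kHz both map to 15.5 kHz.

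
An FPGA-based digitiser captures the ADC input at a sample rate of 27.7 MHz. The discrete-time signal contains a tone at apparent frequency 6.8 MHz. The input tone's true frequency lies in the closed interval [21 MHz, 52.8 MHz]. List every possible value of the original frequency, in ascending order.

34.5 MHz, 48.6 MHz

Frequencies that alias to 6.8 MHz are k·fs ± 6.8 MHz for integer k ≥ 0.
k=0: 6.8 MHz.
k=1: 20.9 MHz, 34.5 MHz.
k=2: 48.6 MHz, 62.2 MHz.
k=3: 76.3 MHz, 89.9 MHz.
Within [21 MHz, 52.8 MHz]: 34.5 MHz, 48.6 MHz.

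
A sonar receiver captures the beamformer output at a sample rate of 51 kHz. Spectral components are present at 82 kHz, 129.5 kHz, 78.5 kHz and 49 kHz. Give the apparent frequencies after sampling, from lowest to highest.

2 kHz, 20 kHz, 23.5 kHz

fs/2 = 25.5 kHz.
82 kHz mod fs = 31 kHz.
31 kHz > fs/2 = 25.5 kHz, folds to fs − 31 kHz = 20 kHz.
129.5 kHz mod fs = 27.5 kHz.
27.5 kHz > fs/2 = 25.5 kHz, folds to fs − 27.5 kHz = 23.5 kHz.
78.5 kHz mod fs = 27.5 kHz.
27.5 kHz > fs/2 = 25.5 kHz, folds to fs − 27.5 kHz = 23.5 kHz.
49 kHz > fs/2 = 25.5 kHz, folds to fs − 49 kHz = 2 kHz.
Distinct values: {2 kHz, 20 kHz, 23.5 kHz}.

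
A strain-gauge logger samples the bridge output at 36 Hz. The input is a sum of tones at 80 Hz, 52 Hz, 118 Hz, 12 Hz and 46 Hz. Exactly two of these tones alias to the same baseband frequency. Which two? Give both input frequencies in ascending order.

fs/2 = 18 Hz.
80 Hz mod fs = 8 Hz.
8 Hz ≤ fs/2 = 18 Hz, appears at 8 Hz.
52 Hz mod fs = 16 Hz.
16 Hz ≤ fs/2 = 18 Hz, appears at 16 Hz.
118 Hz mod fs = 10 Hz.
10 Hz ≤ fs/2 = 18 Hz, appears at 10 Hz.
12 Hz ≤ fs/2 = 18 Hz, passes unchanged.
46 Hz mod fs = 10 Hz.
10 Hz ≤ fs/2 = 18 Hz, appears at 10 Hz.
46 Hz and 118 Hz both map to 10 Hz.

46 Hz, 118 Hz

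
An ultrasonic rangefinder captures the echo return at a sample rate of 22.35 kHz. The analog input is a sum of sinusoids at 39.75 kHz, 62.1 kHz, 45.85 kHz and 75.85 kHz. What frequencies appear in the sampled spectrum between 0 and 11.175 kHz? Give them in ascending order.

fs/2 = 11.175 kHz.
39.75 kHz mod fs = 17.4 kHz.
17.4 kHz > fs/2 = 11.175 kHz, folds to fs − 17.4 kHz = 4.95 kHz.
62.1 kHz mod fs = 17.4 kHz.
17.4 kHz > fs/2 = 11.175 kHz, folds to fs − 17.4 kHz = 4.95 kHz.
45.85 kHz mod fs = 1.15 kHz.
1.15 kHz ≤ fs/2 = 11.175 kHz, appears at 1.15 kHz.
75.85 kHz mod fs = 8.8 kHz.
8.8 kHz ≤ fs/2 = 11.175 kHz, appears at 8.8 kHz.
Distinct values: {1.15 kHz, 4.95 kHz, 8.8 kHz}.

1.15 kHz, 4.95 kHz, 8.8 kHz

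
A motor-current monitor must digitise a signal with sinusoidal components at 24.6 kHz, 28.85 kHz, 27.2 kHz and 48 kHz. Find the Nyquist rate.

96 kHz

Highest-frequency component: 48 kHz.
Nyquist rate = 2 × 48 kHz = 96 kHz.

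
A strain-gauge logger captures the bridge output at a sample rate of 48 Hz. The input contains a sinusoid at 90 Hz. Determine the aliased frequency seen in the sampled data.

90 Hz mod fs = 42 Hz.
42 Hz > fs/2 = 24 Hz, folds to fs − 42 Hz = 6 Hz.

6 Hz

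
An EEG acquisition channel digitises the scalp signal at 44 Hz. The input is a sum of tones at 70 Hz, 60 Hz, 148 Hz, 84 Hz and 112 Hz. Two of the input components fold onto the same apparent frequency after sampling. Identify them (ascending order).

60 Hz, 148 Hz

fs/2 = 22 Hz.
70 Hz mod fs = 26 Hz.
26 Hz > fs/2 = 22 Hz, folds to fs − 26 Hz = 18 Hz.
60 Hz mod fs = 16 Hz.
16 Hz ≤ fs/2 = 22 Hz, appears at 16 Hz.
148 Hz mod fs = 16 Hz.
16 Hz ≤ fs/2 = 22 Hz, appears at 16 Hz.
84 Hz mod fs = 40 Hz.
40 Hz > fs/2 = 22 Hz, folds to fs − 40 Hz = 4 Hz.
112 Hz mod fs = 24 Hz.
24 Hz > fs/2 = 22 Hz, folds to fs − 24 Hz = 20 Hz.
60 Hz and 148 Hz both map to 16 Hz.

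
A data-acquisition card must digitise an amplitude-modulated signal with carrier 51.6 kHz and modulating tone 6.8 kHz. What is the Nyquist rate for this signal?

AM sidebands sit at fc ± fm = 44.8 kHz and 58.4 kHz.
Highest-frequency component: 58.4 kHz.
Nyquist rate = 2 × 58.4 kHz = 116.8 kHz.

116.8 kHz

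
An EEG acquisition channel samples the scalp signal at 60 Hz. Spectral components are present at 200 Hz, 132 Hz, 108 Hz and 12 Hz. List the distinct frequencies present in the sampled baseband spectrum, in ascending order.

12 Hz, 20 Hz

fs/2 = 30 Hz.
200 Hz mod fs = 20 Hz.
20 Hz ≤ fs/2 = 30 Hz, appears at 20 Hz.
132 Hz mod fs = 12 Hz.
12 Hz ≤ fs/2 = 30 Hz, appears at 12 Hz.
108 Hz mod fs = 48 Hz.
48 Hz > fs/2 = 30 Hz, folds to fs − 48 Hz = 12 Hz.
12 Hz ≤ fs/2 = 30 Hz, passes unchanged.
Distinct values: {12 Hz, 20 Hz}.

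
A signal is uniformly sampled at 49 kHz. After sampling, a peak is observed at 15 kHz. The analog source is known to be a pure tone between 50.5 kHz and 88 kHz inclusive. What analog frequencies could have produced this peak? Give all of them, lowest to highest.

Frequencies that alias to 15 kHz are k·fs ± 15 kHz for integer k ≥ 0.
k=0: 15 kHz.
k=1: 34 kHz, 64 kHz.
k=2: 83 kHz, 113 kHz.
k=3: 132 kHz, 162 kHz.
Within [50.5 kHz, 88 kHz]: 64 kHz, 83 kHz.

64 kHz, 83 kHz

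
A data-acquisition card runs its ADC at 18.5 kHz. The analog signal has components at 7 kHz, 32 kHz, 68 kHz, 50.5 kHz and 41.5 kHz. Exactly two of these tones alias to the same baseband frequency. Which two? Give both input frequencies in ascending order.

fs/2 = 9.25 kHz.
7 kHz ≤ fs/2 = 9.25 kHz, passes unchanged.
32 kHz mod fs = 13.5 kHz.
13.5 kHz > fs/2 = 9.25 kHz, folds to fs − 13.5 kHz = 5 kHz.
68 kHz mod fs = 12.5 kHz.
12.5 kHz > fs/2 = 9.25 kHz, folds to fs − 12.5 kHz = 6 kHz.
50.5 kHz mod fs = 13.5 kHz.
13.5 kHz > fs/2 = 9.25 kHz, folds to fs − 13.5 kHz = 5 kHz.
41.5 kHz mod fs = 4.5 kHz.
4.5 kHz ≤ fs/2 = 9.25 kHz, appears at 4.5 kHz.
32 kHz and 50.5 kHz both map to 5 kHz.

32 kHz, 50.5 kHz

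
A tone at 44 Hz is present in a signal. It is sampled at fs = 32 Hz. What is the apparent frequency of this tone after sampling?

12 Hz

44 Hz mod fs = 12 Hz.
12 Hz ≤ fs/2 = 16 Hz, appears at 12 Hz.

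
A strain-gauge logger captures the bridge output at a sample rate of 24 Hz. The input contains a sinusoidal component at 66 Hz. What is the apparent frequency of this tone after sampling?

66 Hz mod fs = 18 Hz.
18 Hz > fs/2 = 12 Hz, folds to fs − 18 Hz = 6 Hz.

6 Hz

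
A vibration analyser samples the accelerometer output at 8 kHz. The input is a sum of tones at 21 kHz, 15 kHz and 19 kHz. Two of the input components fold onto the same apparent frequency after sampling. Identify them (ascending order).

19 kHz, 21 kHz

fs/2 = 4 kHz.
21 kHz mod fs = 5 kHz.
5 kHz > fs/2 = 4 kHz, folds to fs − 5 kHz = 3 kHz.
15 kHz mod fs = 7 kHz.
7 kHz > fs/2 = 4 kHz, folds to fs − 7 kHz = 1 kHz.
19 kHz mod fs = 3 kHz.
3 kHz ≤ fs/2 = 4 kHz, appears at 3 kHz.
19 kHz and 21 kHz both map to 3 kHz.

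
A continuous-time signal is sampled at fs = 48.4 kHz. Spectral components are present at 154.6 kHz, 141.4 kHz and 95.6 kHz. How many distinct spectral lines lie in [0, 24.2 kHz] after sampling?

fs/2 = 24.2 kHz.
154.6 kHz mod fs = 9.4 kHz.
9.4 kHz ≤ fs/2 = 24.2 kHz, appears at 9.4 kHz.
141.4 kHz mod fs = 44.6 kHz.
44.6 kHz > fs/2 = 24.2 kHz, folds to fs − 44.6 kHz = 3.8 kHz.
95.6 kHz mod fs = 47.2 kHz.
47.2 kHz > fs/2 = 24.2 kHz, folds to fs − 47.2 kHz = 1.2 kHz.
Distinct values: {1.2 kHz, 3.8 kHz, 9.4 kHz} → 3.

3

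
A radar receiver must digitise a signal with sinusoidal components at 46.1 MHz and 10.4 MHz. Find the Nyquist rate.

Highest-frequency component: 46.1 MHz.
Nyquist rate = 2 × 46.1 MHz = 92.2 MHz.

92.2 MHz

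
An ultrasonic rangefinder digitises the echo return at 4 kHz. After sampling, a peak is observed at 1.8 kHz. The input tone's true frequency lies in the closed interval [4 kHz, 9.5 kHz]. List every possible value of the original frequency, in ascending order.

Frequencies that alias to 1.8 kHz are k·fs ± 1.8 kHz for integer k ≥ 0.
k=0: 1.8 kHz.
k=1: 2.2 kHz, 5.8 kHz.
k=2: 6.2 kHz, 9.8 kHz.
k=3: 10.2 kHz, 13.8 kHz.
Within [4 kHz, 9.5 kHz]: 5.8 kHz, 6.2 kHz.

5.8 kHz, 6.2 kHz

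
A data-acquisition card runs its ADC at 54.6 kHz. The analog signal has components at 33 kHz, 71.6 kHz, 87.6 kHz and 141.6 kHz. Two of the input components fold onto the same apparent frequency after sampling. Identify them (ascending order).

33 kHz, 87.6 kHz

fs/2 = 27.3 kHz.
33 kHz > fs/2 = 27.3 kHz, folds to fs − 33 kHz = 21.6 kHz.
71.6 kHz mod fs = 17 kHz.
17 kHz ≤ fs/2 = 27.3 kHz, appears at 17 kHz.
87.6 kHz mod fs = 33 kHz.
33 kHz > fs/2 = 27.3 kHz, folds to fs − 33 kHz = 21.6 kHz.
141.6 kHz mod fs = 32.4 kHz.
32.4 kHz > fs/2 = 27.3 kHz, folds to fs − 32.4 kHz = 22.2 kHz.
33 kHz and 87.6 kHz both map to 21.6 kHz.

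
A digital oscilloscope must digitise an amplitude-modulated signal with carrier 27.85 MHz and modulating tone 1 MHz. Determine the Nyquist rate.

57.7 MHz

AM sidebands sit at fc ± fm = 26.85 MHz and 28.85 MHz.
Highest-frequency component: 28.85 MHz.
Nyquist rate = 2 × 28.85 MHz = 57.7 MHz.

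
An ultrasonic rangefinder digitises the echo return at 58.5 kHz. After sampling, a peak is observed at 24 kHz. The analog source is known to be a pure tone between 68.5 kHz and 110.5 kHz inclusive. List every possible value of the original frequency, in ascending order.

Frequencies that alias to 24 kHz are k·fs ± 24 kHz for integer k ≥ 0.
k=0: 24 kHz.
k=1: 34.5 kHz, 82.5 kHz.
k=2: 93 kHz, 141 kHz.
k=3: 151.5 kHz, 199.5 kHz.
Within [68.5 kHz, 110.5 kHz]: 82.5 kHz, 93 kHz.

82.5 kHz, 93 kHz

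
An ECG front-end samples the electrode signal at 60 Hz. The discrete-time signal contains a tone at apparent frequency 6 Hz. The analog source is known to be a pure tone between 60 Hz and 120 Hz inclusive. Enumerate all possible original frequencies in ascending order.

Frequencies that alias to 6 Hz are k·fs ± 6 Hz for integer k ≥ 0.
k=0: 6 Hz.
k=1: 54 Hz, 66 Hz.
k=2: 114 Hz, 126 Hz.
k=3: 174 Hz, 186 Hz.
Within [60 Hz, 120 Hz]: 66 Hz, 114 Hz.

66 Hz, 114 Hz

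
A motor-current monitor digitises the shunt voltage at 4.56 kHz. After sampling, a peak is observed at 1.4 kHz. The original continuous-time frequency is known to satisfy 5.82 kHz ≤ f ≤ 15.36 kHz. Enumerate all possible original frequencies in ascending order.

5.96 kHz, 7.72 kHz, 10.52 kHz, 12.28 kHz, 15.08 kHz

Frequencies that alias to 1.4 kHz are k·fs ± 1.4 kHz for integer k ≥ 0.
k=0: 1.4 kHz.
k=1: 3.16 kHz, 5.96 kHz.
k=2: 7.72 kHz, 10.52 kHz.
k=3: 12.28 kHz, 15.08 kHz.
k=4: 16.84 kHz, 19.64 kHz.
Within [5.82 kHz, 15.36 kHz]: 5.96 kHz, 7.72 kHz, 10.52 kHz, 12.28 kHz, 15.08 kHz.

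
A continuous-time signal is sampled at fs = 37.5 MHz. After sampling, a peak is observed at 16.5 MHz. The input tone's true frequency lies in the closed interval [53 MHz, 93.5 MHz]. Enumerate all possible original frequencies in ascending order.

Frequencies that alias to 16.5 MHz are k·fs ± 16.5 MHz for integer k ≥ 0.
k=0: 16.5 MHz.
k=1: 21 MHz, 54 MHz.
k=2: 58.5 MHz, 91.5 MHz.
k=3: 96 MHz, 129 MHz.
Within [53 MHz, 93.5 MHz]: 54 MHz, 58.5 MHz, 91.5 MHz.

54 MHz, 58.5 MHz, 91.5 MHz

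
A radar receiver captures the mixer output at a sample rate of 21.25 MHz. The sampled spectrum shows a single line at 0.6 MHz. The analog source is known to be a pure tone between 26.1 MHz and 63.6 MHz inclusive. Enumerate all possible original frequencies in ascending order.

41.9 MHz, 43.1 MHz, 63.15 MHz

Frequencies that alias to 0.6 MHz are k·fs ± 0.6 MHz for integer k ≥ 0.
k=0: 0.6 MHz.
k=1: 20.65 MHz, 21.85 MHz.
k=2: 41.9 MHz, 43.1 MHz.
k=3: 63.15 MHz, 64.35 MHz.
k=4: 84.4 MHz, 85.6 MHz.
Within [26.1 MHz, 63.6 MHz]: 41.9 MHz, 43.1 MHz, 63.15 MHz.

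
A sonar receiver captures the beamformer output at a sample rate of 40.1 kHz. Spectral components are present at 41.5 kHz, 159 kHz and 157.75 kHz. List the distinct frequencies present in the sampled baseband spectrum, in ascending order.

fs/2 = 20.05 kHz.
41.5 kHz mod fs = 1.4 kHz.
1.4 kHz ≤ fs/2 = 20.05 kHz, appears at 1.4 kHz.
159 kHz mod fs = 38.7 kHz.
38.7 kHz > fs/2 = 20.05 kHz, folds to fs − 38.7 kHz = 1.4 kHz.
157.75 kHz mod fs = 37.45 kHz.
37.45 kHz > fs/2 = 20.05 kHz, folds to fs − 37.45 kHz = 2.65 kHz.
Distinct values: {1.4 kHz, 2.65 kHz}.

1.4 kHz, 2.65 kHz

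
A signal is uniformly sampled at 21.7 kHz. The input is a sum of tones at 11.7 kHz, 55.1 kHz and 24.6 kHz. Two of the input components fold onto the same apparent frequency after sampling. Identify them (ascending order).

11.7 kHz, 55.1 kHz

fs/2 = 10.85 kHz.
11.7 kHz > fs/2 = 10.85 kHz, folds to fs − 11.7 kHz = 10 kHz.
55.1 kHz mod fs = 11.7 kHz.
11.7 kHz > fs/2 = 10.85 kHz, folds to fs − 11.7 kHz = 10 kHz.
24.6 kHz mod fs = 2.9 kHz.
2.9 kHz ≤ fs/2 = 10.85 kHz, appears at 2.9 kHz.
11.7 kHz and 55.1 kHz both map to 10 kHz.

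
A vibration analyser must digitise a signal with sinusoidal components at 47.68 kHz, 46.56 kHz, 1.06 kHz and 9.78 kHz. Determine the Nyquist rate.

95.36 kHz

Highest-frequency component: 47.68 kHz.
Nyquist rate = 2 × 47.68 kHz = 95.36 kHz.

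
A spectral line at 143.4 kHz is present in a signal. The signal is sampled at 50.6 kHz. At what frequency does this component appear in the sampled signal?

8.4 kHz

143.4 kHz mod fs = 42.2 kHz.
42.2 kHz > fs/2 = 25.3 kHz, folds to fs − 42.2 kHz = 8.4 kHz.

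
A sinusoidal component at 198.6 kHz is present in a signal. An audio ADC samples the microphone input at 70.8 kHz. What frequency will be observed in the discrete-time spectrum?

198.6 kHz mod fs = 57 kHz.
57 kHz > fs/2 = 35.4 kHz, folds to fs − 57 kHz = 13.8 kHz.

13.8 kHz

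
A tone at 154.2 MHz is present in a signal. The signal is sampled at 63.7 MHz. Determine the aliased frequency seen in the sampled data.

154.2 MHz mod fs = 26.8 MHz.
26.8 MHz ≤ fs/2 = 31.85 MHz, appears at 26.8 MHz.

26.8 MHz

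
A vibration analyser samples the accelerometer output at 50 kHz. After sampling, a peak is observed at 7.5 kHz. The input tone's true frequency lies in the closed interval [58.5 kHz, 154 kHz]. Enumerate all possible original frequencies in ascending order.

Frequencies that alias to 7.5 kHz are k·fs ± 7.5 kHz for integer k ≥ 0.
k=0: 7.5 kHz.
k=1: 42.5 kHz, 57.5 kHz.
k=2: 92.5 kHz, 107.5 kHz.
k=3: 142.5 kHz, 157.5 kHz.
k=4: 192.5 kHz, 207.5 kHz.
Within [58.5 kHz, 154 kHz]: 92.5 kHz, 107.5 kHz, 142.5 kHz.

92.5 kHz, 107.5 kHz, 142.5 kHz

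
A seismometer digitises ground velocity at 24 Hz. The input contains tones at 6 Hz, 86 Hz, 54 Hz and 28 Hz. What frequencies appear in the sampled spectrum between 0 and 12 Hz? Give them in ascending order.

4 Hz, 6 Hz, 10 Hz

fs/2 = 12 Hz.
6 Hz ≤ fs/2 = 12 Hz, passes unchanged.
86 Hz mod fs = 14 Hz.
14 Hz > fs/2 = 12 Hz, folds to fs − 14 Hz = 10 Hz.
54 Hz mod fs = 6 Hz.
6 Hz ≤ fs/2 = 12 Hz, appears at 6 Hz.
28 Hz mod fs = 4 Hz.
4 Hz ≤ fs/2 = 12 Hz, appears at 4 Hz.
Distinct values: {4 Hz, 6 Hz, 10 Hz}.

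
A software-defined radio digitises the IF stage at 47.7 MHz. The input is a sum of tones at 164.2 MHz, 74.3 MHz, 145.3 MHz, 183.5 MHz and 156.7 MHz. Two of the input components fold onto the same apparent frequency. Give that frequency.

fs/2 = 23.85 MHz.
164.2 MHz mod fs = 21.1 MHz.
21.1 MHz ≤ fs/2 = 23.85 MHz, appears at 21.1 MHz.
74.3 MHz mod fs = 26.6 MHz.
26.6 MHz > fs/2 = 23.85 MHz, folds to fs − 26.6 MHz = 21.1 MHz.
145.3 MHz mod fs = 2.2 MHz.
2.2 MHz ≤ fs/2 = 23.85 MHz, appears at 2.2 MHz.
183.5 MHz mod fs = 40.4 MHz.
40.4 MHz > fs/2 = 23.85 MHz, folds to fs − 40.4 MHz = 7.3 MHz.
156.7 MHz mod fs = 13.6 MHz.
13.6 MHz ≤ fs/2 = 23.85 MHz, appears at 13.6 MHz.
74.3 MHz and 164.2 MHz both map to 21.1 MHz.

21.1 MHz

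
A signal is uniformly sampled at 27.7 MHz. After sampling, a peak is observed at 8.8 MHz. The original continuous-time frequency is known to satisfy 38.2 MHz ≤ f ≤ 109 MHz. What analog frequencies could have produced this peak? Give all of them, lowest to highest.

46.6 MHz, 64.2 MHz, 74.3 MHz, 91.9 MHz, 102 MHz

Frequencies that alias to 8.8 MHz are k·fs ± 8.8 MHz for integer k ≥ 0.
k=0: 8.8 MHz.
k=1: 18.9 MHz, 36.5 MHz.
k=2: 46.6 MHz, 64.2 MHz.
k=3: 74.3 MHz, 91.9 MHz.
k=4: 102 MHz, 119.6 MHz.
k=5: 129.7 MHz, 147.3 MHz.
Within [38.2 MHz, 109 MHz]: 46.6 MHz, 64.2 MHz, 74.3 MHz, 91.9 MHz, 102 MHz.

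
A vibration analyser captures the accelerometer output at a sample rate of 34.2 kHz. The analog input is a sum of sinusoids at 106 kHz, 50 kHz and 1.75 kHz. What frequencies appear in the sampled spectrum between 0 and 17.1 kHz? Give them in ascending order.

1.75 kHz, 3.4 kHz, 15.8 kHz

fs/2 = 17.1 kHz.
106 kHz mod fs = 3.4 kHz.
3.4 kHz ≤ fs/2 = 17.1 kHz, appears at 3.4 kHz.
50 kHz mod fs = 15.8 kHz.
15.8 kHz ≤ fs/2 = 17.1 kHz, appears at 15.8 kHz.
1.75 kHz ≤ fs/2 = 17.1 kHz, passes unchanged.
Distinct values: {1.75 kHz, 3.4 kHz, 15.8 kHz}.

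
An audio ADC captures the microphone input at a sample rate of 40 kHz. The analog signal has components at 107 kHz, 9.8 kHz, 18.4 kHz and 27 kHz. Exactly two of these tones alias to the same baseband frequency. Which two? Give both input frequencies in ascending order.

27 kHz, 107 kHz

fs/2 = 20 kHz.
107 kHz mod fs = 27 kHz.
27 kHz > fs/2 = 20 kHz, folds to fs − 27 kHz = 13 kHz.
9.8 kHz ≤ fs/2 = 20 kHz, passes unchanged.
18.4 kHz ≤ fs/2 = 20 kHz, passes unchanged.
27 kHz > fs/2 = 20 kHz, folds to fs − 27 kHz = 13 kHz.
27 kHz and 107 kHz both map to 13 kHz.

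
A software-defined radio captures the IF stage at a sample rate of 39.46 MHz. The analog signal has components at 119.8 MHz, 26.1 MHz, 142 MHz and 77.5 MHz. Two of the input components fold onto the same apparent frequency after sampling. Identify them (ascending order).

77.5 MHz, 119.8 MHz

fs/2 = 19.73 MHz.
119.8 MHz mod fs = 1.42 MHz.
1.42 MHz ≤ fs/2 = 19.73 MHz, appears at 1.42 MHz.
26.1 MHz > fs/2 = 19.73 MHz, folds to fs − 26.1 MHz = 13.36 MHz.
142 MHz mod fs = 23.62 MHz.
23.62 MHz > fs/2 = 19.73 MHz, folds to fs − 23.62 MHz = 15.84 MHz.
77.5 MHz mod fs = 38.04 MHz.
38.04 MHz > fs/2 = 19.73 MHz, folds to fs − 38.04 MHz = 1.42 MHz.
77.5 MHz and 119.8 MHz both map to 1.42 MHz.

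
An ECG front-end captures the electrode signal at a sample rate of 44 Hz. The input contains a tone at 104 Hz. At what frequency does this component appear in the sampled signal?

104 Hz mod fs = 16 Hz.
16 Hz ≤ fs/2 = 22 Hz, appears at 16 Hz.

16 Hz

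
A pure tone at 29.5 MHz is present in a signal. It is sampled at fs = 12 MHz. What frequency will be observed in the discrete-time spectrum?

5.5 MHz

29.5 MHz mod fs = 5.5 MHz.
5.5 MHz ≤ fs/2 = 6 MHz, appears at 5.5 MHz.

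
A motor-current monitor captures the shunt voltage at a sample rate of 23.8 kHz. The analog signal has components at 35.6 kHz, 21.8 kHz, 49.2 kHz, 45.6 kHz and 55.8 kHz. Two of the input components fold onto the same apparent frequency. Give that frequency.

fs/2 = 11.9 kHz.
35.6 kHz mod fs = 11.8 kHz.
11.8 kHz ≤ fs/2 = 11.9 kHz, appears at 11.8 kHz.
21.8 kHz > fs/2 = 11.9 kHz, folds to fs − 21.8 kHz = 2 kHz.
49.2 kHz mod fs = 1.6 kHz.
1.6 kHz ≤ fs/2 = 11.9 kHz, appears at 1.6 kHz.
45.6 kHz mod fs = 21.8 kHz.
21.8 kHz > fs/2 = 11.9 kHz, folds to fs − 21.8 kHz = 2 kHz.
55.8 kHz mod fs = 8.2 kHz.
8.2 kHz ≤ fs/2 = 11.9 kHz, appears at 8.2 kHz.
21.8 kHz and 45.6 kHz both map to 2 kHz.

2 kHz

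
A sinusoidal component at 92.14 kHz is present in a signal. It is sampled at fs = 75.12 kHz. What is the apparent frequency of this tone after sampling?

17.02 kHz

92.14 kHz mod fs = 17.02 kHz.
17.02 kHz ≤ fs/2 = 37.56 kHz, appears at 17.02 kHz.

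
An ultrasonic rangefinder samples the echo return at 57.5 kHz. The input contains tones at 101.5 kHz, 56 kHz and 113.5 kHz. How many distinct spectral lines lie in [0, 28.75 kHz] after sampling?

fs/2 = 28.75 kHz.
101.5 kHz mod fs = 44 kHz.
44 kHz > fs/2 = 28.75 kHz, folds to fs − 44 kHz = 13.5 kHz.
56 kHz > fs/2 = 28.75 kHz, folds to fs − 56 kHz = 1.5 kHz.
113.5 kHz mod fs = 56 kHz.
56 kHz > fs/2 = 28.75 kHz, folds to fs − 56 kHz = 1.5 kHz.
Distinct values: {1.5 kHz, 13.5 kHz} → 2.

2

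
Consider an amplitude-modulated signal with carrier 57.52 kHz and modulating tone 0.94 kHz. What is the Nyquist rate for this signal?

AM sidebands sit at fc ± fm = 56.58 kHz and 58.46 kHz.
Highest-frequency component: 58.46 kHz.
Nyquist rate = 2 × 58.46 kHz = 116.92 kHz.

116.92 kHz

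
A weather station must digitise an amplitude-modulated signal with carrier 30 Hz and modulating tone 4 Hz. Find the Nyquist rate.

AM sidebands sit at fc ± fm = 26 Hz and 34 Hz.
Highest-frequency component: 34 Hz.
Nyquist rate = 2 × 34 Hz = 68 Hz.

68 Hz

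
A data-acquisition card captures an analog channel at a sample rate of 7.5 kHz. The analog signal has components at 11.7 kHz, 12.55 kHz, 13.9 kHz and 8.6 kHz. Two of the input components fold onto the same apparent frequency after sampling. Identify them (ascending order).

fs/2 = 3.75 kHz.
11.7 kHz mod fs = 4.2 kHz.
4.2 kHz > fs/2 = 3.75 kHz, folds to fs − 4.2 kHz = 3.3 kHz.
12.55 kHz mod fs = 5.05 kHz.
5.05 kHz > fs/2 = 3.75 kHz, folds to fs − 5.05 kHz = 2.45 kHz.
13.9 kHz mod fs = 6.4 kHz.
6.4 kHz > fs/2 = 3.75 kHz, folds to fs − 6.4 kHz = 1.1 kHz.
8.6 kHz mod fs = 1.1 kHz.
1.1 kHz ≤ fs/2 = 3.75 kHz, appears at 1.1 kHz.
8.6 kHz and 13.9 kHz both map to 1.1 kHz.

8.6 kHz, 13.9 kHz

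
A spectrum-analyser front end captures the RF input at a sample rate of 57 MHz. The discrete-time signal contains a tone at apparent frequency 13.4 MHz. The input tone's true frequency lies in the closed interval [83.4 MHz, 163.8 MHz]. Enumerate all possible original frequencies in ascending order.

100.6 MHz, 127.4 MHz, 157.6 MHz

Frequencies that alias to 13.4 MHz are k·fs ± 13.4 MHz for integer k ≥ 0.
k=0: 13.4 MHz.
k=1: 43.6 MHz, 70.4 MHz.
k=2: 100.6 MHz, 127.4 MHz.
k=3: 157.6 MHz, 184.4 MHz.
k=4: 214.6 MHz, 241.4 MHz.
Within [83.4 MHz, 163.8 MHz]: 100.6 MHz, 127.4 MHz, 157.6 MHz.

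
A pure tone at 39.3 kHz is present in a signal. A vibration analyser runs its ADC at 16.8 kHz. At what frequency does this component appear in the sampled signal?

5.7 kHz

39.3 kHz mod fs = 5.7 kHz.
5.7 kHz ≤ fs/2 = 8.4 kHz, appears at 5.7 kHz.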